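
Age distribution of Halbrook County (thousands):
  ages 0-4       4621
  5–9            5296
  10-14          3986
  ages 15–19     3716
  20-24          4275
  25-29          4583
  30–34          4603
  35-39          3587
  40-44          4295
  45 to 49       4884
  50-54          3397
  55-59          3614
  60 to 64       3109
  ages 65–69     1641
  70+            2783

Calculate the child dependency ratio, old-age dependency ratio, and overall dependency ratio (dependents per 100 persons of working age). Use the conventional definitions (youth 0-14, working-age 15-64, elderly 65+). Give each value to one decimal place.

Youth dependency ratio: 34.7
Old-age dependency ratio: 11.0
Total dependency ratio: 45.7

0–14: 4621 + 5296 + 3986 = 13903
15–64: 3716 + 4275 + 4583 + 4603 + 3587 + 4295 + 4884 + 3397 + 3614 + 3109 = 40063
65+: 1641 + 2783 = 4424
Youth dependency ratio = 13903 / 40063 × 100 = 34.7
Old-age dependency ratio = 4424 / 40063 × 100 = 11.0
Total dependency ratio = (13903 + 4424) / 40063 × 100 = 18327 / 40063 × 100 = 45.7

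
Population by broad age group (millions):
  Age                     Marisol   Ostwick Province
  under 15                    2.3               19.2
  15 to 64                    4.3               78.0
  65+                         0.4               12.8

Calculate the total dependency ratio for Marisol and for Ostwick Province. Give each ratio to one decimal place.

Marisol: (2.3 + 0.4) / 4.3 × 100 = 2.7 / 4.3 × 100 = 62.8
Ostwick Province: (19.2 + 12.8) / 78.0 × 100 = 32.0 / 78.0 × 100 = 41.0

Marisol: 62.8
Ostwick Province: 41.0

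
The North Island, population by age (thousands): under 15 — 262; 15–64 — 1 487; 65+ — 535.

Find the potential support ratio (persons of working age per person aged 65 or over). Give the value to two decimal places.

Potential support ratio: 2.78

Potential support ratio = 1 487 / 535 = 2.78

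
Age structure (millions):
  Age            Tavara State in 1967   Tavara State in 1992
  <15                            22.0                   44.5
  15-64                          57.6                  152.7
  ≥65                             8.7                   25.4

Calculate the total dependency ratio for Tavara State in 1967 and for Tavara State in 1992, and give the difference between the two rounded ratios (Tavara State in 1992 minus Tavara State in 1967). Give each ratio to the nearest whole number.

Tavara State in 1967: (22.0 + 8.7) / 57.6 × 100 = 30.7 / 57.6 × 100 = 53
Tavara State in 1992: (44.5 + 25.4) / 152.7 × 100 = 69.9 / 152.7 × 100 = 46

Tavara State in 1967: 53
Tavara State in 1992: 46
Difference: -7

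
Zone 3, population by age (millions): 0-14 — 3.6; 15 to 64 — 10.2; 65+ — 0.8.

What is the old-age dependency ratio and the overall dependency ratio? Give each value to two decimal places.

Old-age dependency ratio = 0.8 / 10.2 × 100 = 7.84
Total dependency ratio = (3.6 + 0.8) / 10.2 × 100 = 4.4 / 10.2 × 100 = 43.14

Old-age dependency ratio: 7.84
Total dependency ratio: 43.14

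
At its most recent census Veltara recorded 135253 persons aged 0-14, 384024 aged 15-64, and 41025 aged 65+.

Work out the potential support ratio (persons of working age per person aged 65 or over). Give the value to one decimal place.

Potential support ratio: 9.4

Potential support ratio = 384024 / 41025 = 9.4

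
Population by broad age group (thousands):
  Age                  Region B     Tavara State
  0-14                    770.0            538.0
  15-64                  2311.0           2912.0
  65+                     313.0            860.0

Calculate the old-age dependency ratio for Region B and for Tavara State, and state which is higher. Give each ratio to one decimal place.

Region B: 13.5
Tavara State: 29.5
Higher: Tavara State

Region B: 313.0 / 2311.0 × 100 = 13.5
Tavara State: 860.0 / 2912.0 × 100 = 29.5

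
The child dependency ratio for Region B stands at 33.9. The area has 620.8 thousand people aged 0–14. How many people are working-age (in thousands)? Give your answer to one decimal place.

Youth dependency ratio = youth / working-age × 100
33.9 = 620.8 / W × 100
⇒ 1831.3

Working-age: 1831.3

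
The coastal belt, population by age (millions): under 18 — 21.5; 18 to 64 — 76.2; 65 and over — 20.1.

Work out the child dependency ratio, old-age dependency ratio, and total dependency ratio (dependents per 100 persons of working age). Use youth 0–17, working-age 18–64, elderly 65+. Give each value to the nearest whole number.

Youth dependency ratio: 28
Old-age dependency ratio: 26
Total dependency ratio: 55

Youth dependency ratio = 21.5 / 76.2 × 100 = 28
Old-age dependency ratio = 20.1 / 76.2 × 100 = 26
Total dependency ratio = (21.5 + 20.1) / 76.2 × 100 = 41.6 / 76.2 × 100 = 55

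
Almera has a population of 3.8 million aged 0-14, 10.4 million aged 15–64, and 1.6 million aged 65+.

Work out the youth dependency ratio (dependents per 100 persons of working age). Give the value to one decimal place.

Youth dependency ratio = 3.8 / 10.4 × 100 = 36.5

Youth dependency ratio: 36.5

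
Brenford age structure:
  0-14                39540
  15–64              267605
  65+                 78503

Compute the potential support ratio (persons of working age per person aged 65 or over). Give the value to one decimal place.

Potential support ratio: 3.4

Potential support ratio = 267605 / 78503 = 3.4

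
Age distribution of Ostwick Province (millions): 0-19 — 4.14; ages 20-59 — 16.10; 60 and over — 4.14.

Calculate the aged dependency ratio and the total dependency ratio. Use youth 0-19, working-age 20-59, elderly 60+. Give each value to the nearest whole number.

Old-age dependency ratio: 26
Total dependency ratio: 51

Old-age dependency ratio = 4.14 / 16.10 × 100 = 26
Total dependency ratio = (4.14 + 4.14) / 16.10 × 100 = 8.28 / 16.10 × 100 = 51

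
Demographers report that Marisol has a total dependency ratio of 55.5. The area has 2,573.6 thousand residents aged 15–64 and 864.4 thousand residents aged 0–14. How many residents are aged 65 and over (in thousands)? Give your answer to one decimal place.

Total dependency ratio = (youth + elderly) / working-age × 100
55.5 = (864.4 + E) / 2,573.6 × 100
⇒ 563.9

Aged 65 and over: 563.9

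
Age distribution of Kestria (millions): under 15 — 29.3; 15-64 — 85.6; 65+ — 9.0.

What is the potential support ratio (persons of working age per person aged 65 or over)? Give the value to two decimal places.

Potential support ratio: 9.51

Potential support ratio = 85.6 / 9.0 = 9.51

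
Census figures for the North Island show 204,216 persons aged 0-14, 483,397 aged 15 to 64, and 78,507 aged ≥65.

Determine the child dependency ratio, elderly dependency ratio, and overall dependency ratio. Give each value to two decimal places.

Youth dependency ratio: 42.25
Old-age dependency ratio: 16.24
Total dependency ratio: 58.49

Youth dependency ratio = 204,216 / 483,397 × 100 = 42.25
Old-age dependency ratio = 78,507 / 483,397 × 100 = 16.24
Total dependency ratio = (204,216 + 78,507) / 483,397 × 100 = 282,723 / 483,397 × 100 = 58.49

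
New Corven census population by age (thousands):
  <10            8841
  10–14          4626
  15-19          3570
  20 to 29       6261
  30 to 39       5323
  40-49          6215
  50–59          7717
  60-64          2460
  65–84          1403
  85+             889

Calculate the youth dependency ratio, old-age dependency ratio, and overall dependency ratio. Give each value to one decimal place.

0–14: 8841 + 4626 = 13467
15–64: 3570 + 6261 + 5323 + 6215 + 7717 + 2460 = 31546
65+: 1403 + 889 = 2292
Youth dependency ratio = 13467 / 31546 × 100 = 42.7
Old-age dependency ratio = 2292 / 31546 × 100 = 7.3
Total dependency ratio = (13467 + 2292) / 31546 × 100 = 15759 / 31546 × 100 = 50.0

Youth dependency ratio: 42.7
Old-age dependency ratio: 7.3
Total dependency ratio: 50.0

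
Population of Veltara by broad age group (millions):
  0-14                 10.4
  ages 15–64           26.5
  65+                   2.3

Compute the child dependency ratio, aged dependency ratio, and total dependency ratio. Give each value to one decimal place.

Youth dependency ratio = 10.4 / 26.5 × 100 = 39.2
Old-age dependency ratio = 2.3 / 26.5 × 100 = 8.7
Total dependency ratio = (10.4 + 2.3) / 26.5 × 100 = 12.7 / 26.5 × 100 = 47.9

Youth dependency ratio: 39.2
Old-age dependency ratio: 8.7
Total dependency ratio: 47.9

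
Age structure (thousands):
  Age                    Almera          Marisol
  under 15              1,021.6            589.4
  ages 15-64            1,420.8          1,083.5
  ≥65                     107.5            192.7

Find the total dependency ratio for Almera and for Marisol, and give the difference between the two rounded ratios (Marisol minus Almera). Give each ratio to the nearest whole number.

Almera: (1,021.6 + 107.5) / 1,420.8 × 100 = 1,129.1 / 1,420.8 × 100 = 79
Marisol: (589.4 + 192.7) / 1,083.5 × 100 = 782.1 / 1,083.5 × 100 = 72

Almera: 79
Marisol: 72
Difference: -7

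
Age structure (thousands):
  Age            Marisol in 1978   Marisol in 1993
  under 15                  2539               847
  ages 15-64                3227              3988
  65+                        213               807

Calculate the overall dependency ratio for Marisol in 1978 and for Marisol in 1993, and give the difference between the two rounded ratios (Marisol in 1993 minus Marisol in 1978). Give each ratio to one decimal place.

Marisol in 1978: (2539 + 213) / 3227 × 100 = 2752 / 3227 × 100 = 85.3
Marisol in 1993: (847 + 807) / 3988 × 100 = 1654 / 3988 × 100 = 41.5

Marisol in 1978: 85.3
Marisol in 1993: 41.5
Difference: -43.8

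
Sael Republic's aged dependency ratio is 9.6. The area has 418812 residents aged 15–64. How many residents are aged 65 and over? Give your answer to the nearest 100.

Aged 65 and over: 40200

Old-age dependency ratio = elderly / working-age × 100
9.6 = E / 418812 × 100
⇒ 40200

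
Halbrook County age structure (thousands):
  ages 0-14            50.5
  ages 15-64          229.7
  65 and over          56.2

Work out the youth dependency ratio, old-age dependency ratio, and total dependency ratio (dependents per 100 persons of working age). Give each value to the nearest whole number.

Youth dependency ratio: 22
Old-age dependency ratio: 24
Total dependency ratio: 46

Youth dependency ratio = 50.5 / 229.7 × 100 = 22
Old-age dependency ratio = 56.2 / 229.7 × 100 = 24
Total dependency ratio = (50.5 + 56.2) / 229.7 × 100 = 106.7 / 229.7 × 100 = 46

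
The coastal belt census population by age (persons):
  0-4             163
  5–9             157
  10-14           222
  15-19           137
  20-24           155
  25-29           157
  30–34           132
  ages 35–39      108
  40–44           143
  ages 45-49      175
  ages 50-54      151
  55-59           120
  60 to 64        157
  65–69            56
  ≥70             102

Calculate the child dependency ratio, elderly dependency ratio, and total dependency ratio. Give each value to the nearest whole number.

0–14: 163 + 157 + 222 = 542
15–64: 137 + 155 + 157 + 132 + 108 + 143 + 175 + 151 + 120 + 157 = 1,435
65+: 56 + 102 = 158
Youth dependency ratio = 542 / 1,435 × 100 = 38
Old-age dependency ratio = 158 / 1,435 × 100 = 11
Total dependency ratio = (542 + 158) / 1,435 × 100 = 700 / 1,435 × 100 = 49

Youth dependency ratio: 38
Old-age dependency ratio: 11
Total dependency ratio: 49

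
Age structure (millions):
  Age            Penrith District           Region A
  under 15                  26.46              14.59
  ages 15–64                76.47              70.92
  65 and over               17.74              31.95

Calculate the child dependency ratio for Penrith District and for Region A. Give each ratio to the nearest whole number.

Penrith District: 26.46 / 76.47 × 100 = 35
Region A: 14.59 / 70.92 × 100 = 21

Penrith District: 35
Region A: 21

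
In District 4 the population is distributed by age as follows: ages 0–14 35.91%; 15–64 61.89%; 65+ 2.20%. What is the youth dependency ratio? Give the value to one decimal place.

Youth dependency ratio = 35.91 / 61.89 × 100 = 58.0

Youth dependency ratio: 58.0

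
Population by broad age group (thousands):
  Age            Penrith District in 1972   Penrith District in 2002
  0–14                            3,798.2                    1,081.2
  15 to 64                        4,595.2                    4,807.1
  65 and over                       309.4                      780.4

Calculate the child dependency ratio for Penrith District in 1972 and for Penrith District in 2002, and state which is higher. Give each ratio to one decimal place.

Penrith District in 1972: 3,798.2 / 4,595.2 × 100 = 82.7
Penrith District in 2002: 1,081.2 / 4,807.1 × 100 = 22.5

Penrith District in 1972: 82.7
Penrith District in 2002: 22.5
Higher: Penrith District in 1972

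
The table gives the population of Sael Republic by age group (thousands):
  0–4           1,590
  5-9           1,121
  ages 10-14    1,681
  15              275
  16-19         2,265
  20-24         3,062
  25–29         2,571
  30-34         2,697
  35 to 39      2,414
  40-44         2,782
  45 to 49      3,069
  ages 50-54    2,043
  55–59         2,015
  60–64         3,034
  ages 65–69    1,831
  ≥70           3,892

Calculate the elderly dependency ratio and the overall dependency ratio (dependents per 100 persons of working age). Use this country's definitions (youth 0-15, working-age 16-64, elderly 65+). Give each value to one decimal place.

0–15: 1,590 + 1,121 + 1,681 + 275 = 4,667
16–64: 2,265 + 3,062 + 2,571 + 2,697 + 2,414 + 2,782 + 3,069 + 2,043 + 2,015 + 3,034 = 25,952
65+: 1,831 + 3,892 = 5,723
Old-age dependency ratio = 5,723 / 25,952 × 100 = 22.1
Total dependency ratio = (4,667 + 5,723) / 25,952 × 100 = 10,390 / 25,952 × 100 = 40.0

Old-age dependency ratio: 22.1
Total dependency ratio: 40.0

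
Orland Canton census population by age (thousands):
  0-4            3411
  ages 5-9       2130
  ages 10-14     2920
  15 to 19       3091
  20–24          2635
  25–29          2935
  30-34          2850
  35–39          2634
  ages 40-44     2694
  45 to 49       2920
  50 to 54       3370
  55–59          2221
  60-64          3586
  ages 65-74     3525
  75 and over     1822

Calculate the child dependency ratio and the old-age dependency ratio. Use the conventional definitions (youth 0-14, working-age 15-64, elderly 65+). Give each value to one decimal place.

Youth dependency ratio: 29.2
Old-age dependency ratio: 18.5

0–14: 3411 + 2130 + 2920 = 8461
15–64: 3091 + 2635 + 2935 + 2850 + 2634 + 2694 + 2920 + 3370 + 2221 + 3586 = 28936
65+: 3525 + 1822 = 5347
Youth dependency ratio = 8461 / 28936 × 100 = 29.2
Old-age dependency ratio = 5347 / 28936 × 100 = 18.5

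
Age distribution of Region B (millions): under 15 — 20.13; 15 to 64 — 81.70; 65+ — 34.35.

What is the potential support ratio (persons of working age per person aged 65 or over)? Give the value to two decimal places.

Potential support ratio: 2.38

Potential support ratio = 81.70 / 34.35 = 2.38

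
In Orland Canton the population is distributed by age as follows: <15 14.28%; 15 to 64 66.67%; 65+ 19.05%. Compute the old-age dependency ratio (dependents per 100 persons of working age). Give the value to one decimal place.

Old-age dependency ratio: 28.6

Old-age dependency ratio = 19.05 / 66.67 × 100 = 28.6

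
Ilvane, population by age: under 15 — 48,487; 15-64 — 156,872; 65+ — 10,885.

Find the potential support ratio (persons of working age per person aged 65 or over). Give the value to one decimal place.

Potential support ratio: 14.4

Potential support ratio = 156,872 / 10,885 = 14.4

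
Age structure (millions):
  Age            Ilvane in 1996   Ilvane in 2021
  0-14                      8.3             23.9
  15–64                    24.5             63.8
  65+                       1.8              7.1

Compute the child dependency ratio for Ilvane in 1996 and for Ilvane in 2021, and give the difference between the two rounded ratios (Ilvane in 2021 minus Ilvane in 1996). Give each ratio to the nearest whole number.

Ilvane in 1996: 34
Ilvane in 2021: 37
Difference: +3

Ilvane in 1996: 8.3 / 24.5 × 100 = 34
Ilvane in 2021: 23.9 / 63.8 × 100 = 37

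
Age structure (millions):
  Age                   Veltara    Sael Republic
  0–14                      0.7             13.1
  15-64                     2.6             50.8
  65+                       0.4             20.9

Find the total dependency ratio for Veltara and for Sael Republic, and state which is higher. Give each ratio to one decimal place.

Veltara: (0.7 + 0.4) / 2.6 × 100 = 1.1 / 2.6 × 100 = 42.3
Sael Republic: (13.1 + 20.9) / 50.8 × 100 = 34.0 / 50.8 × 100 = 66.9

Veltara: 42.3
Sael Republic: 66.9
Higher: Sael Republic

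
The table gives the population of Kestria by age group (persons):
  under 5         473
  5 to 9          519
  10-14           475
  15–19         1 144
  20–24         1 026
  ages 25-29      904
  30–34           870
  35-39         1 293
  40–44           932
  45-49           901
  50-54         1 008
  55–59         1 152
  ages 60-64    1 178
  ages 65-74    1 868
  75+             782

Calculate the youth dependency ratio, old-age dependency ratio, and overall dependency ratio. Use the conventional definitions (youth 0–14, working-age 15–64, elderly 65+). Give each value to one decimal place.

Youth dependency ratio: 14.1
Old-age dependency ratio: 25.5
Total dependency ratio: 39.6

0–14: 473 + 519 + 475 = 1 467
15–64: 1 144 + 1 026 + 904 + 870 + 1 293 + 932 + 901 + 1 008 + 1 152 + 1 178 = 10 408
65+: 1 868 + 782 = 2 650
Youth dependency ratio = 1 467 / 10 408 × 100 = 14.1
Old-age dependency ratio = 2 650 / 10 408 × 100 = 25.5
Total dependency ratio = (1 467 + 2 650) / 10 408 × 100 = 4 117 / 10 408 × 100 = 39.6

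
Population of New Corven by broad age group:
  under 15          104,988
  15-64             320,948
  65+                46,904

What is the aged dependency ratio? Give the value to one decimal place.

Old-age dependency ratio: 14.6

Old-age dependency ratio = 46,904 / 320,948 × 100 = 14.6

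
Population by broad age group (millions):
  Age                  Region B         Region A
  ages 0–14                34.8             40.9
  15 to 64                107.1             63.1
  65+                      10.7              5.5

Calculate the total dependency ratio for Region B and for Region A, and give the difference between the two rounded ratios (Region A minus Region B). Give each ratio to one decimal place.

Region B: 42.5
Region A: 73.5
Difference: +31.0

Region B: (34.8 + 10.7) / 107.1 × 100 = 45.5 / 107.1 × 100 = 42.5
Region A: (40.9 + 5.5) / 63.1 × 100 = 46.4 / 63.1 × 100 = 73.5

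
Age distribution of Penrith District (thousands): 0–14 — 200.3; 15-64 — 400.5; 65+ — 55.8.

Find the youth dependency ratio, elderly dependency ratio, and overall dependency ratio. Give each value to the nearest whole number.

Youth dependency ratio: 50
Old-age dependency ratio: 14
Total dependency ratio: 64

Youth dependency ratio = 200.3 / 400.5 × 100 = 50
Old-age dependency ratio = 55.8 / 400.5 × 100 = 14
Total dependency ratio = (200.3 + 55.8) / 400.5 × 100 = 256.1 / 400.5 × 100 = 64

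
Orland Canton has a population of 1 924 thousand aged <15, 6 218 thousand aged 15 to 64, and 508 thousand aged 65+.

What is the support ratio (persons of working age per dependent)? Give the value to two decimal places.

Support ratio = 6 218 / (1 924 + 508) = 6 218 / 2 432 = 2.56

Support ratio: 2.56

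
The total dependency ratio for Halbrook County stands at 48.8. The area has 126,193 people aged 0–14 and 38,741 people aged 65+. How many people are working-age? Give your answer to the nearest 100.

Working-age: 338,000

Total dependency ratio = (youth + elderly) / working-age × 100
48.8 = (126,193 + 38,741) / W × 100
⇒ 338,000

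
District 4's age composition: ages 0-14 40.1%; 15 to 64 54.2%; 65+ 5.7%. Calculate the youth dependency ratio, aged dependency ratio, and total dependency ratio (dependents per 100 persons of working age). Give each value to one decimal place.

Youth dependency ratio = 40.1 / 54.2 × 100 = 74.0
Old-age dependency ratio = 5.7 / 54.2 × 100 = 10.5
Total dependency ratio = (40.1 + 5.7) / 54.2 × 100 = 45.8 / 54.2 × 100 = 84.5

Youth dependency ratio: 74.0
Old-age dependency ratio: 10.5
Total dependency ratio: 84.5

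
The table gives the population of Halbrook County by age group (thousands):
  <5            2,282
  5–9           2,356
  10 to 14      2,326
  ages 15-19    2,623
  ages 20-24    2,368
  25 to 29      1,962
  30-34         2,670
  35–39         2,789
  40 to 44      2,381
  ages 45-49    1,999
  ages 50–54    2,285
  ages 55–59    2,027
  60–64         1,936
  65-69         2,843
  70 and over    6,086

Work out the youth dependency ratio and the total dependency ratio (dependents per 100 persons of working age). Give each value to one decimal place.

Youth dependency ratio: 30.2
Total dependency ratio: 69.0

0–14: 2,282 + 2,356 + 2,326 = 6,964
15–64: 2,623 + 2,368 + 1,962 + 2,670 + 2,789 + 2,381 + 1,999 + 2,285 + 2,027 + 1,936 = 23,040
65+: 2,843 + 6,086 = 8,929
Youth dependency ratio = 6,964 / 23,040 × 100 = 30.2
Total dependency ratio = (6,964 + 8,929) / 23,040 × 100 = 15,893 / 23,040 × 100 = 69.0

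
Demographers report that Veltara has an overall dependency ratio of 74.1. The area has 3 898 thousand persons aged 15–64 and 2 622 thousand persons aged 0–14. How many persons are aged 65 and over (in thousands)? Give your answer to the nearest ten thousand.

Aged 65 and over: 270

Total dependency ratio = (youth + elderly) / working-age × 100
74.1 = (2 622 + E) / 3 898 × 100
⇒ 270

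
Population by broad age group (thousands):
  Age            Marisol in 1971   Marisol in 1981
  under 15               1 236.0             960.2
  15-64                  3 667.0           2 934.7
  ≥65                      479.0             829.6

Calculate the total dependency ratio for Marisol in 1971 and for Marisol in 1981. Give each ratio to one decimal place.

Marisol in 1971: 46.8
Marisol in 1981: 61.0

Marisol in 1971: (1 236.0 + 479.0) / 3 667.0 × 100 = 1 715.0 / 3 667.0 × 100 = 46.8
Marisol in 1981: (960.2 + 829.6) / 2 934.7 × 100 = 1 789.8 / 2 934.7 × 100 = 61.0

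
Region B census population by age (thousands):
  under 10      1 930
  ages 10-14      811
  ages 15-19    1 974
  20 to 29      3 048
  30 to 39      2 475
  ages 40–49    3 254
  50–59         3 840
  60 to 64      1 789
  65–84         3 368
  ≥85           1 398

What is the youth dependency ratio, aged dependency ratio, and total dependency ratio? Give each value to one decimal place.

0–14: 1 930 + 811 = 2 741
15–64: 1 974 + 3 048 + 2 475 + 3 254 + 3 840 + 1 789 = 16 380
65+: 3 368 + 1 398 = 4 766
Youth dependency ratio = 2 741 / 16 380 × 100 = 16.7
Old-age dependency ratio = 4 766 / 16 380 × 100 = 29.1
Total dependency ratio = (2 741 + 4 766) / 16 380 × 100 = 7 507 / 16 380 × 100 = 45.8

Youth dependency ratio: 16.7
Old-age dependency ratio: 29.1
Total dependency ratio: 45.8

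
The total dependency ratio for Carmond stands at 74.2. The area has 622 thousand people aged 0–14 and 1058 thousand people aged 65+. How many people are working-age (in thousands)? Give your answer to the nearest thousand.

Working-age: 2264

Total dependency ratio = (youth + elderly) / working-age × 100
74.2 = (622 + 1058) / W × 100
⇒ 2264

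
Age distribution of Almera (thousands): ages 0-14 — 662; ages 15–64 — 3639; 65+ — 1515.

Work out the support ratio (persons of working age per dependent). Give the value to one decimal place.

Support ratio: 1.7

Support ratio = 3639 / (662 + 1515) = 3639 / 2177 = 1.7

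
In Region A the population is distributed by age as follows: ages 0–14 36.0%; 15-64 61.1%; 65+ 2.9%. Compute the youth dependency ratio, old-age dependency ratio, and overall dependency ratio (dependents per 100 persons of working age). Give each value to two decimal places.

Youth dependency ratio = 36.0 / 61.1 × 100 = 58.92
Old-age dependency ratio = 2.9 / 61.1 × 100 = 4.75
Total dependency ratio = (36.0 + 2.9) / 61.1 × 100 = 38.9 / 61.1 × 100 = 63.67

Youth dependency ratio: 58.92
Old-age dependency ratio: 4.75
Total dependency ratio: 63.67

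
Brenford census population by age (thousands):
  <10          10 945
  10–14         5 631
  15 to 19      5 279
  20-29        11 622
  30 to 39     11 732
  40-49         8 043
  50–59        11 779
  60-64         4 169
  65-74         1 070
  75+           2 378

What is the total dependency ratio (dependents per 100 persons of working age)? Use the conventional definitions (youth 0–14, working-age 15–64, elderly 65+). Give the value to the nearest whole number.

Total dependency ratio: 38

0–14: 10 945 + 5 631 = 16 576
15–64: 5 279 + 11 622 + 11 732 + 8 043 + 11 779 + 4 169 = 52 624
65+: 1 070 + 2 378 = 3 448
Total dependency ratio = (16 576 + 3 448) / 52 624 × 100 = 20 024 / 52 624 × 100 = 38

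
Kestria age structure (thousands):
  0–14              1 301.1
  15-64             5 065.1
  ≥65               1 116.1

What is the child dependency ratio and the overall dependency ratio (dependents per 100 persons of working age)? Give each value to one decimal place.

Youth dependency ratio: 25.7
Total dependency ratio: 47.7

Youth dependency ratio = 1 301.1 / 5 065.1 × 100 = 25.7
Total dependency ratio = (1 301.1 + 1 116.1) / 5 065.1 × 100 = 2 417.2 / 5 065.1 × 100 = 47.7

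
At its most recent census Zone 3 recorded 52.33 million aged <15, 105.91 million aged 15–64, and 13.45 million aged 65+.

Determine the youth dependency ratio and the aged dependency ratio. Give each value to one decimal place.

Youth dependency ratio: 49.4
Old-age dependency ratio: 12.7

Youth dependency ratio = 52.33 / 105.91 × 100 = 49.4
Old-age dependency ratio = 13.45 / 105.91 × 100 = 12.7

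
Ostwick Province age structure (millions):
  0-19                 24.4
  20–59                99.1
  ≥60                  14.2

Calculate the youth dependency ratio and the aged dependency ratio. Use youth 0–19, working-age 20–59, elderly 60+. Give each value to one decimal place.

Youth dependency ratio: 24.6
Old-age dependency ratio: 14.3

Youth dependency ratio = 24.4 / 99.1 × 100 = 24.6
Old-age dependency ratio = 14.2 / 99.1 × 100 = 14.3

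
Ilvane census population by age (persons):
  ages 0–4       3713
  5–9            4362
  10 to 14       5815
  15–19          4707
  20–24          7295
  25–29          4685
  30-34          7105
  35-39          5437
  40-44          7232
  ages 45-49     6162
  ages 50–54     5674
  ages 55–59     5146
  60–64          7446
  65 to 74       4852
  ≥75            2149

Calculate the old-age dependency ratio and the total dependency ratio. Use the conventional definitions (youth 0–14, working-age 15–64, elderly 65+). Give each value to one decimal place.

Old-age dependency ratio: 11.5
Total dependency ratio: 34.3

0–14: 3713 + 4362 + 5815 = 13890
15–64: 4707 + 7295 + 4685 + 7105 + 5437 + 7232 + 6162 + 5674 + 5146 + 7446 = 60889
65+: 4852 + 2149 = 7001
Old-age dependency ratio = 7001 / 60889 × 100 = 11.5
Total dependency ratio = (13890 + 7001) / 60889 × 100 = 20891 / 60889 × 100 = 34.3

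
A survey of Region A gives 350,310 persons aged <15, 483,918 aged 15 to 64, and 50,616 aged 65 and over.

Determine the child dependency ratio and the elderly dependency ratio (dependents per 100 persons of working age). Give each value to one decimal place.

Youth dependency ratio: 72.4
Old-age dependency ratio: 10.5

Youth dependency ratio = 350,310 / 483,918 × 100 = 72.4
Old-age dependency ratio = 50,616 / 483,918 × 100 = 10.5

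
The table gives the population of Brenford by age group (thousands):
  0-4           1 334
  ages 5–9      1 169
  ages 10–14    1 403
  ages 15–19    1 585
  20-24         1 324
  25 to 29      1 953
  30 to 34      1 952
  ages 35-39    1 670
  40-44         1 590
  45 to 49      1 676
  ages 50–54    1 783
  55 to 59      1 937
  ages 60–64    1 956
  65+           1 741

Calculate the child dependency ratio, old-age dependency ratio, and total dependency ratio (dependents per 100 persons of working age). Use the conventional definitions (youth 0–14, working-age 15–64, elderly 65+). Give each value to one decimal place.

Youth dependency ratio: 22.4
Old-age dependency ratio: 10.0
Total dependency ratio: 32.4

0–14: 1 334 + 1 169 + 1 403 = 3 906
15–64: 1 585 + 1 324 + 1 953 + 1 952 + 1 670 + 1 590 + 1 676 + 1 783 + 1 937 + 1 956 = 17 426
65+: 1 741
Youth dependency ratio = 3 906 / 17 426 × 100 = 22.4
Old-age dependency ratio = 1 741 / 17 426 × 100 = 10.0
Total dependency ratio = (3 906 + 1 741) / 17 426 × 100 = 5 647 / 17 426 × 100 = 32.4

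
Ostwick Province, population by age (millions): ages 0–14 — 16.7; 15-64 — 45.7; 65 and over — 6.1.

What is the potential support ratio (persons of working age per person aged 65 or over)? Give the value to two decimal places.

Potential support ratio = 45.7 / 6.1 = 7.49

Potential support ratio: 7.49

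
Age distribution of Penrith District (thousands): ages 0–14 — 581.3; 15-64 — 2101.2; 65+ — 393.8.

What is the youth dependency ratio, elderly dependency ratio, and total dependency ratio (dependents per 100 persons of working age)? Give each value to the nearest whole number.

Youth dependency ratio = 581.3 / 2101.2 × 100 = 28
Old-age dependency ratio = 393.8 / 2101.2 × 100 = 19
Total dependency ratio = (581.3 + 393.8) / 2101.2 × 100 = 975.1 / 2101.2 × 100 = 46

Youth dependency ratio: 28
Old-age dependency ratio: 19
Total dependency ratio: 46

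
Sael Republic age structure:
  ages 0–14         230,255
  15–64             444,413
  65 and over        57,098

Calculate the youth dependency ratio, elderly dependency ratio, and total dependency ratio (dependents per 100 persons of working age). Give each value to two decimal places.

Youth dependency ratio = 230,255 / 444,413 × 100 = 51.81
Old-age dependency ratio = 57,098 / 444,413 × 100 = 12.85
Total dependency ratio = (230,255 + 57,098) / 444,413 × 100 = 287,353 / 444,413 × 100 = 64.66

Youth dependency ratio: 51.81
Old-age dependency ratio: 12.85
Total dependency ratio: 64.66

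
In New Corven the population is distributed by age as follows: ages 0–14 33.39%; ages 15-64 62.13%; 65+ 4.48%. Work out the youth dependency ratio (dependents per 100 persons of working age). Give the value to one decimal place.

Youth dependency ratio = 33.39 / 62.13 × 100 = 53.7

Youth dependency ratio: 53.7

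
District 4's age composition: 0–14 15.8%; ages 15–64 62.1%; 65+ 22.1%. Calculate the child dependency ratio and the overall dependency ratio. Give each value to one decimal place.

Youth dependency ratio = 15.8 / 62.1 × 100 = 25.4
Total dependency ratio = (15.8 + 22.1) / 62.1 × 100 = 37.9 / 62.1 × 100 = 61.0

Youth dependency ratio: 25.4
Total dependency ratio: 61.0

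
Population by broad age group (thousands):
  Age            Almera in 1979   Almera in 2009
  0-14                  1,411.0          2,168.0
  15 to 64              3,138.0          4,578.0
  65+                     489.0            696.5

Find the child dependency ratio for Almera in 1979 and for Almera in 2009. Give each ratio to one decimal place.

Almera in 1979: 45.0
Almera in 2009: 47.4

Almera in 1979: 1,411.0 / 3,138.0 × 100 = 45.0
Almera in 2009: 2,168.0 / 4,578.0 × 100 = 47.4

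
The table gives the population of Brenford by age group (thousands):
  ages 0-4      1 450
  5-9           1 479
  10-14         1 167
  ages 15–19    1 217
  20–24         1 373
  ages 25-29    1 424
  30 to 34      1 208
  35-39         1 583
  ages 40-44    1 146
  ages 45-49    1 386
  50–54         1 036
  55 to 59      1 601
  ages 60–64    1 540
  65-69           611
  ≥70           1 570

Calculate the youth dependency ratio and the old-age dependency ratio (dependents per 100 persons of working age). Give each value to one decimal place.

Youth dependency ratio: 30.3
Old-age dependency ratio: 16.1

0–14: 1 450 + 1 479 + 1 167 = 4 096
15–64: 1 217 + 1 373 + 1 424 + 1 208 + 1 583 + 1 146 + 1 386 + 1 036 + 1 601 + 1 540 = 13 514
65+: 611 + 1 570 = 2 181
Youth dependency ratio = 4 096 / 13 514 × 100 = 30.3
Old-age dependency ratio = 2 181 / 13 514 × 100 = 16.1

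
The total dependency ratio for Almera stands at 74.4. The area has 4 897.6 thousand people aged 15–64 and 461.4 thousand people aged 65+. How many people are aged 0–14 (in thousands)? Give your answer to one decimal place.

Aged 0–14: 3 182.4

Total dependency ratio = (youth + elderly) / working-age × 100
74.4 = (Y + 461.4) / 4 897.6 × 100
⇒ 3 182.4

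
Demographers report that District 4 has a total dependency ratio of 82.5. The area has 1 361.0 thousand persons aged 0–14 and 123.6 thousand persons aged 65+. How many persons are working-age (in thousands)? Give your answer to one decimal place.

Working-age: 1 799.5

Total dependency ratio = (youth + elderly) / working-age × 100
82.5 = (1 361.0 + 123.6) / W × 100
⇒ 1 799.5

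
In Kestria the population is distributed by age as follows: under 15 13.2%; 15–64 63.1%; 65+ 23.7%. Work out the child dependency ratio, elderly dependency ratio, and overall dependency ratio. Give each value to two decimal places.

Youth dependency ratio = 13.2 / 63.1 × 100 = 20.92
Old-age dependency ratio = 23.7 / 63.1 × 100 = 37.56
Total dependency ratio = (13.2 + 23.7) / 63.1 × 100 = 36.9 / 63.1 × 100 = 58.48

Youth dependency ratio: 20.92
Old-age dependency ratio: 37.56
Total dependency ratio: 58.48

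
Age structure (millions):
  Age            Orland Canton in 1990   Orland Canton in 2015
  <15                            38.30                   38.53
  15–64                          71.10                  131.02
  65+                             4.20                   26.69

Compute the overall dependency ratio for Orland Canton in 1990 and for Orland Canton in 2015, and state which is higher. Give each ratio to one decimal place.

Orland Canton in 1990: (38.30 + 4.20) / 71.10 × 100 = 42.50 / 71.10 × 100 = 59.8
Orland Canton in 2015: (38.53 + 26.69) / 131.02 × 100 = 65.22 / 131.02 × 100 = 49.8

Orland Canton in 1990: 59.8
Orland Canton in 2015: 49.8
Higher: Orland Canton in 1990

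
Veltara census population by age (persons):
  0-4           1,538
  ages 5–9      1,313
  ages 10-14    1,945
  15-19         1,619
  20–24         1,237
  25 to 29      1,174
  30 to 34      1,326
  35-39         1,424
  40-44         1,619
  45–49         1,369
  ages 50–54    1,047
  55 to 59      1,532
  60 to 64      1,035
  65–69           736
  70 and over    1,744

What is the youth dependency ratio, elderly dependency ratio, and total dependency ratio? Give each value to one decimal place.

0–14: 1,538 + 1,313 + 1,945 = 4,796
15–64: 1,619 + 1,237 + 1,174 + 1,326 + 1,424 + 1,619 + 1,369 + 1,047 + 1,532 + 1,035 = 13,382
65+: 736 + 1,744 = 2,480
Youth dependency ratio = 4,796 / 13,382 × 100 = 35.8
Old-age dependency ratio = 2,480 / 13,382 × 100 = 18.5
Total dependency ratio = (4,796 + 2,480) / 13,382 × 100 = 7,276 / 13,382 × 100 = 54.4

Youth dependency ratio: 35.8
Old-age dependency ratio: 18.5
Total dependency ratio: 54.4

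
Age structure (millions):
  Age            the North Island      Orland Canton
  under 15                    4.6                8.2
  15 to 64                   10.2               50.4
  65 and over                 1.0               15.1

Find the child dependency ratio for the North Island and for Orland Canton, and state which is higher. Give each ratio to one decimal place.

the North Island: 4.6 / 10.2 × 100 = 45.1
Orland Canton: 8.2 / 50.4 × 100 = 16.3

the North Island: 45.1
Orland Canton: 16.3
Higher: the North Island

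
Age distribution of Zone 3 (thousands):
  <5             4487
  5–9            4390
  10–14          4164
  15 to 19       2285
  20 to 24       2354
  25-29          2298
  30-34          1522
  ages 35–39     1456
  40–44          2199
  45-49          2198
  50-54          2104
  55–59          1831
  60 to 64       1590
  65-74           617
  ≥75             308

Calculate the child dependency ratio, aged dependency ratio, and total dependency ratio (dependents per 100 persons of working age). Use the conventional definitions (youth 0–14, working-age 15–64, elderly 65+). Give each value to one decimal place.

Youth dependency ratio: 65.7
Old-age dependency ratio: 4.7
Total dependency ratio: 70.4

0–14: 4487 + 4390 + 4164 = 13041
15–64: 2285 + 2354 + 2298 + 1522 + 1456 + 2199 + 2198 + 2104 + 1831 + 1590 = 19837
65+: 617 + 308 = 925
Youth dependency ratio = 13041 / 19837 × 100 = 65.7
Old-age dependency ratio = 925 / 19837 × 100 = 4.7
Total dependency ratio = (13041 + 925) / 19837 × 100 = 13966 / 19837 × 100 = 70.4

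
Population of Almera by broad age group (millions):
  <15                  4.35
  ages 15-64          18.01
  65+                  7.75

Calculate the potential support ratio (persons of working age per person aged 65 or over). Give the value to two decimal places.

Potential support ratio = 18.01 / 7.75 = 2.32

Potential support ratio: 2.32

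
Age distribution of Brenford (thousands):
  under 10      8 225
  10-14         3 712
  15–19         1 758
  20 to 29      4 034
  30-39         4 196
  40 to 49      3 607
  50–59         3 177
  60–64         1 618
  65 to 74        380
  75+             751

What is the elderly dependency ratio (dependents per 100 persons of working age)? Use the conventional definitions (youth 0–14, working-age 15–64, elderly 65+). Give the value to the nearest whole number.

Old-age dependency ratio: 6

0–14: 8 225 + 3 712 = 11 937
15–64: 1 758 + 4 034 + 4 196 + 3 607 + 3 177 + 1 618 = 18 390
65+: 380 + 751 = 1 131
Old-age dependency ratio = 1 131 / 18 390 × 100 = 6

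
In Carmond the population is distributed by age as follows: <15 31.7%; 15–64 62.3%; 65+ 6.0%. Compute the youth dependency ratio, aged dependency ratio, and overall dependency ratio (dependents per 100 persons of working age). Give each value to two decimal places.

Youth dependency ratio = 31.7 / 62.3 × 100 = 50.88
Old-age dependency ratio = 6.0 / 62.3 × 100 = 9.63
Total dependency ratio = (31.7 + 6.0) / 62.3 × 100 = 37.7 / 62.3 × 100 = 60.51

Youth dependency ratio: 50.88
Old-age dependency ratio: 9.63
Total dependency ratio: 60.51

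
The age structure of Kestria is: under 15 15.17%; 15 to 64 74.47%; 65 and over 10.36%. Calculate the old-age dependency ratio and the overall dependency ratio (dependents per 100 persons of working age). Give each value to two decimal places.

Old-age dependency ratio = 10.36 / 74.47 × 100 = 13.91
Total dependency ratio = (15.17 + 10.36) / 74.47 × 100 = 25.53 / 74.47 × 100 = 34.28

Old-age dependency ratio: 13.91
Total dependency ratio: 34.28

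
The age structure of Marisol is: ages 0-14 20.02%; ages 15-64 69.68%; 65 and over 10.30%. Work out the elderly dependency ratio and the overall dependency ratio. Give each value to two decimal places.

Old-age dependency ratio: 14.78
Total dependency ratio: 43.51

Old-age dependency ratio = 10.30 / 69.68 × 100 = 14.78
Total dependency ratio = (20.02 + 10.30) / 69.68 × 100 = 30.32 / 69.68 × 100 = 43.51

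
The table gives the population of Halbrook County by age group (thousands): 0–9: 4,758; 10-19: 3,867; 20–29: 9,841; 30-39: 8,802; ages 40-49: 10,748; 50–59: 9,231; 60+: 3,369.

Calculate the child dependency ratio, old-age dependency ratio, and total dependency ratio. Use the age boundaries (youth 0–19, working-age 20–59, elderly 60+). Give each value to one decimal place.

0–19: 4,758 + 3,867 = 8,625
20–59: 9,841 + 8,802 + 10,748 + 9,231 = 38,622
60+: 3,369
Youth dependency ratio = 8,625 / 38,622 × 100 = 22.3
Old-age dependency ratio = 3,369 / 38,622 × 100 = 8.7
Total dependency ratio = (8,625 + 3,369) / 38,622 × 100 = 11,994 / 38,622 × 100 = 31.1

Youth dependency ratio: 22.3
Old-age dependency ratio: 8.7
Total dependency ratio: 31.1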